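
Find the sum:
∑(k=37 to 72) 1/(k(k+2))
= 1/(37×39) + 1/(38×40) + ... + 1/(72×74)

Partial fractions: 1/(k(k+2)) = (1/2)[1/k - 1/(k+2)]
Telescoping leaves the first two and last two terms:
= (1/2)[1/37 + 1/38 - 1/73 - 1/74]
= 1341/102638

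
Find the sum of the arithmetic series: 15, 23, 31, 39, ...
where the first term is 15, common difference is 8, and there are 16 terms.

Sₙ = n/2 × (first + last)
Last term = a + (n-1)d = 15 + (16-1)×8 = 135
S_16 = 16/2 × (15 + 135)
S_16 = 16/2 × 150 = 1200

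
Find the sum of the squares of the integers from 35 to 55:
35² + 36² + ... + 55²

Use ∑_{k=1}^{n} k² = n(n+1)(2n+1)/6, then subtract the first 34 terms.
∑_{k=1}^{55} k² = 55×56×111/6 = 56980
∑_{k=1}^{34} k² = 34×35×69/6 = 13685
∑_{k=35}^{55} k² = 56980 - 13685 = 43295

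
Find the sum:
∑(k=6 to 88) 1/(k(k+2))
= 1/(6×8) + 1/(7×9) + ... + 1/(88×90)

Partial fractions: 1/(k(k+2)) = (1/2)[1/k - 1/(k+2)]
Telescoping leaves the first two and last two terms:
= (1/2)[1/6 + 1/7 - 1/89 - 1/90]
= 8051/56070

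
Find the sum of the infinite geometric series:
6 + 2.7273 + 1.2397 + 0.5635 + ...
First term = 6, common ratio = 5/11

For |r| < 1, S = a / (1 - r)
S = 6 / (1 - (5/11))
S = 6 / (6/11)
S = 11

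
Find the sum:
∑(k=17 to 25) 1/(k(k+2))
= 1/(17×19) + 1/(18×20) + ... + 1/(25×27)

Partial fractions: 1/(k(k+2)) = (1/2)[1/k - 1/(k+2)]
Telescoping leaves the first two and last two terms:
= (1/2)[1/17 + 1/18 - 1/26 - 1/27]
= 116/5967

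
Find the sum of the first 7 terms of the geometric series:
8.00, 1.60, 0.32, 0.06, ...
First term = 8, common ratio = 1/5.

Sₙ = a(1 - rⁿ) / (1 - r)
S_7 = 8(1 - (1/5)^7) / (1 - (1/5))
S_7 = 8(1 - (1/78125)) / (4/5)
S_7 = 156248/15625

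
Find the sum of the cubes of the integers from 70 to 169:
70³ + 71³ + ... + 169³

Use ∑_{k=1}^{n} k³ = [n(n+1)/2]², then subtract the first 69 terms.
∑_{k=1}^{169} k³ = [169×170/2]² = 14365² = 206353225
∑_{k=1}^{69} k³ = [69×70/2]² = 2415² = 5832225
∑_{k=70}^{169} k³ = 206353225 - 5832225 = 200521000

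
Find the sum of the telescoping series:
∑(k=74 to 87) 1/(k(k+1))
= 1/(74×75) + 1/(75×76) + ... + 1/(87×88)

Partial fractions: 1/(k(k+1)) = 1/k - 1/(k+1)
The series telescopes:
= (1/74 - 1/75) + (1/75 - 1/76) + ... + (1/87 - 1/88)
= 1/74 - 1/88
= 7/3256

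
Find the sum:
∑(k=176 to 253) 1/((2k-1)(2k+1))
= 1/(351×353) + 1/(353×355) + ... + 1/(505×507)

Partial fractions: 1/((2k-1)(2k+1)) = (1/2)[1/(2k-1) - 1/(2k+1)]
The series telescopes:
= (1/2)[1/351 - 1/507]
= 2/4563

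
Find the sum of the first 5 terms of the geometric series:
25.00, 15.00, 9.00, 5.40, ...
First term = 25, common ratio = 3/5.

Sₙ = a(1 - rⁿ) / (1 - r)
S_5 = 25(1 - (3/5)^5) / (1 - (3/5))
S_5 = 25(1 - (243/3125)) / (2/5)
S_5 = 1441/25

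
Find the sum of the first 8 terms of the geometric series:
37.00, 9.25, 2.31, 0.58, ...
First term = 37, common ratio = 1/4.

Sₙ = a(1 - rⁿ) / (1 - r)
S_8 = 37(1 - (1/4)^8) / (1 - (1/4))
S_8 = 37(1 - (1/65536)) / (3/4)
S_8 = 808265/16384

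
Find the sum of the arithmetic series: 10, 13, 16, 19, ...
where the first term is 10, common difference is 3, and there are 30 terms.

Sₙ = n/2 × (first + last)
Last term = a + (n-1)d = 10 + (30-1)×3 = 97
S_30 = 30/2 × (10 + 97)
S_30 = 30/2 × 107 = 1605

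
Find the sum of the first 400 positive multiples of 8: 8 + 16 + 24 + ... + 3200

Factor out 8: = 8(1 + 2 + ... + 400) = 8 × n(n+1)/2
= 8 × 400×401/2
= 8 × 80200
= 641600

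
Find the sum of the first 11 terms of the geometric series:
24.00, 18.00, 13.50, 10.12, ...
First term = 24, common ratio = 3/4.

Sₙ = a(1 - rⁿ) / (1 - r)
S_11 = 24(1 - (3/4)^11) / (1 - (3/4))
S_11 = 24(1 - (177147/4194304)) / (1/4)
S_11 = 12051471/131072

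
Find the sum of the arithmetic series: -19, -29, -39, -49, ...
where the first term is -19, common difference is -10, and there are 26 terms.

Sₙ = n/2 × (first + last)
Last term = a + (n-1)d = -19 + (26-1)×(-10) = -269
S_26 = 26/2 × (-19 + (-269))
S_26 = 26/2 × (-288) = -3744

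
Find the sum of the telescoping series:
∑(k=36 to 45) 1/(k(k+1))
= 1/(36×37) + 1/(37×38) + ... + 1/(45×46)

Partial fractions: 1/(k(k+1)) = 1/k - 1/(k+1)
The series telescopes:
= (1/36 - 1/37) + (1/37 - 1/38) + ... + (1/45 - 1/46)
= 1/36 - 1/46
= 5/828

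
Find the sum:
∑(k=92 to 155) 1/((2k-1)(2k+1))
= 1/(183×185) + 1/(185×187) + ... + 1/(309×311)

Partial fractions: 1/((2k-1)(2k+1)) = (1/2)[1/(2k-1) - 1/(2k+1)]
The series telescopes:
= (1/2)[1/183 - 1/311]
= 64/56913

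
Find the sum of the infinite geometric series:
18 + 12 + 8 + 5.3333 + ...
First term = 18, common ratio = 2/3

For |r| < 1, S = a / (1 - r)
S = 18 / (1 - (2/3))
S = 18 / (1/3)
S = 54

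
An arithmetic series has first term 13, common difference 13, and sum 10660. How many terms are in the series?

Using S = n/2 × [2a + (n-1)d]
10660 = n/2 × [2(13) + (n-1)(13)]
10660 = n/2 × [26 + 13n - 13]
21320 = n × [13 + 13n]
13n² + (13)n - 21320 = 0
Discriminant: Δ = (13)² - 4(13)(-21320) = 169 + 1108640 = 1108809
√Δ = 1053
n = [-(13) + √Δ] / (2·13) = (-13 + 1053) / 26 = 1040 / 26 = 40
(The negative root is discarded since n must be a positive integer.)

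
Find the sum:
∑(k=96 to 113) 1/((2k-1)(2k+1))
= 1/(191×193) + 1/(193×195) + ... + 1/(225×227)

Partial fractions: 1/((2k-1)(2k+1)) = (1/2)[1/(2k-1) - 1/(2k+1)]
The series telescopes:
= (1/2)[1/191 - 1/227]
= 18/43357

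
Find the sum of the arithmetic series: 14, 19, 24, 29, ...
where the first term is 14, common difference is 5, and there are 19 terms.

Sₙ = n/2 × (first + last)
Last term = a + (n-1)d = 14 + (19-1)×5 = 104
S_19 = 19/2 × (14 + 104)
S_19 = 19/2 × 118 = 1121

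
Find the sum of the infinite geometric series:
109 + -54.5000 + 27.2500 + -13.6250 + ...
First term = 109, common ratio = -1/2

For |r| < 1, S = a / (1 - r)
S = 109 / (1 - (-1/2))
S = 109 / (3/2)
S = 218/3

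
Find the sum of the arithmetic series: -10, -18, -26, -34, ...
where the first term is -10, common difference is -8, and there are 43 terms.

Sₙ = n/2 × (first + last)
Last term = a + (n-1)d = -10 + (43-1)×(-8) = -346
S_43 = 43/2 × (-10 + (-346))
S_43 = 43/2 × (-356) = -7654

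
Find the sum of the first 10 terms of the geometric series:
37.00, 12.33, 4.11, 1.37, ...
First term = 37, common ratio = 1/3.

Sₙ = a(1 - rⁿ) / (1 - r)
S_10 = 37(1 - (1/3)^10) / (1 - (1/3))
S_10 = 37(1 - (1/59049)) / (2/3)
S_10 = 1092388/19683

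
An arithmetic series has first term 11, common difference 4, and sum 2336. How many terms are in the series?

Using S = n/2 × [2a + (n-1)d]
2336 = n/2 × [2(11) + (n-1)(4)]
2336 = n/2 × [22 + 4n - 4]
4672 = n × [18 + 4n]
4n² + (18)n - 4672 = 0
Discriminant: Δ = (18)² - 4(4)(-4672) = 324 + 74752 = 75076
√Δ = 274
n = [-(18) + √Δ] / (2·4) = (-18 + 274) / 8 = 256 / 8 = 32
(The negative root is discarded since n must be a positive integer.)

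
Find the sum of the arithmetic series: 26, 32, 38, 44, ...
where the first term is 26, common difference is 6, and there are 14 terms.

Sₙ = n/2 × (first + last)
Last term = a + (n-1)d = 26 + (14-1)×6 = 104
S_14 = 14/2 × (26 + 104)
S_14 = 14/2 × 130 = 910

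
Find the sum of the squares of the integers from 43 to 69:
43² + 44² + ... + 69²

Use ∑_{k=1}^{n} k² = n(n+1)(2n+1)/6, then subtract the first 42 terms.
∑_{k=1}^{69} k² = 69×70×139/6 = 111895
∑_{k=1}^{42} k² = 42×43×85/6 = 25585
∑_{k=43}^{69} k² = 111895 - 25585 = 86310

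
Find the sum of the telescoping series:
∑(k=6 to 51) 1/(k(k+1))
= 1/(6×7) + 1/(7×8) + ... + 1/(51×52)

Partial fractions: 1/(k(k+1)) = 1/k - 1/(k+1)
The series telescopes:
= (1/6 - 1/7) + (1/7 - 1/8) + ... + (1/51 - 1/52)
= 1/6 - 1/52
= 23/156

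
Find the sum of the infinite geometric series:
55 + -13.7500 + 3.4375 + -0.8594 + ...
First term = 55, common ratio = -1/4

For |r| < 1, S = a / (1 - r)
S = 55 / (1 - (-1/4))
S = 55 / (5/4)
S = 44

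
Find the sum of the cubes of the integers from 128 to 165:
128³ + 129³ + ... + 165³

Use ∑_{k=1}^{n} k³ = [n(n+1)/2]², then subtract the first 127 terms.
∑_{k=1}^{165} k³ = [165×166/2]² = 13695² = 187553025
∑_{k=1}^{127} k³ = [127×128/2]² = 8128² = 66064384
∑_{k=128}^{165} k³ = 187553025 - 66064384 = 121488641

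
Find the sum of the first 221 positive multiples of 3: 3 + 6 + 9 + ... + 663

Factor out 3: = 3(1 + 2 + ... + 221) = 3 × n(n+1)/2
= 3 × 221×222/2
= 3 × 24531
= 73593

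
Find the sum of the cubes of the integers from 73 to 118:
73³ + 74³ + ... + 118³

Use ∑_{k=1}^{n} k³ = [n(n+1)/2]², then subtract the first 72 terms.
∑_{k=1}^{118} k³ = [118×119/2]² = 7021² = 49294441
∑_{k=1}^{72} k³ = [72×73/2]² = 2628² = 6906384
∑_{k=73}^{118} k³ = 49294441 - 6906384 = 42388057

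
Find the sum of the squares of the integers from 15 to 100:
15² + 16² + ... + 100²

Use ∑_{k=1}^{n} k² = n(n+1)(2n+1)/6, then subtract the first 14 terms.
∑_{k=1}^{100} k² = 100×101×201/6 = 338350
∑_{k=1}^{14} k² = 14×15×29/6 = 1015
∑_{k=15}^{100} k² = 338350 - 1015 = 337335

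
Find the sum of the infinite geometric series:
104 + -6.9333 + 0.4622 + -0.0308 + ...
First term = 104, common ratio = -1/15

For |r| < 1, S = a / (1 - r)
S = 104 / (1 - (-1/15))
S = 104 / (16/15)
S = 195/2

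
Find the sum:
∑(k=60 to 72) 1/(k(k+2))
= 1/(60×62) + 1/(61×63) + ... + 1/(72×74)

Partial fractions: 1/(k(k+2)) = (1/2)[1/k - 1/(k+2)]
Telescoping leaves the first two and last two terms:
= (1/2)[1/60 + 1/61 - 1/73 - 1/74]
= 57811/19771320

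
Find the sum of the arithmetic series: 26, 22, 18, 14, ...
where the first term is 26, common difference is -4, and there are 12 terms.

Sₙ = n/2 × (first + last)
Last term = a + (n-1)d = 26 + (12-1)×(-4) = -18
S_12 = 12/2 × (26 + (-18))
S_12 = 12/2 × 8 = 48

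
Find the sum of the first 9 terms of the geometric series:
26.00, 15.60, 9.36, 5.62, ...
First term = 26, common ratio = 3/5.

Sₙ = a(1 - rⁿ) / (1 - r)
S_9 = 26(1 - (3/5)^9) / (1 - (3/5))
S_9 = 26(1 - (19683/1953125)) / (2/5)
S_9 = 25134746/390625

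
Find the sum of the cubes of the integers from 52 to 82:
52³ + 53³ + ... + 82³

Use ∑_{k=1}^{n} k³ = [n(n+1)/2]², then subtract the first 51 terms.
∑_{k=1}^{82} k³ = [82×83/2]² = 3403² = 11580409
∑_{k=1}^{51} k³ = [51×52/2]² = 1326² = 1758276
∑_{k=52}^{82} k³ = 11580409 - 1758276 = 9822133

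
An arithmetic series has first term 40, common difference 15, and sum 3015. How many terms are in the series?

Using S = n/2 × [2a + (n-1)d]
3015 = n/2 × [2(40) + (n-1)(15)]
3015 = n/2 × [80 + 15n - 15]
6030 = n × [65 + 15n]
15n² + (65)n - 6030 = 0
Discriminant: Δ = (65)² - 4(15)(-6030) = 4225 + 361800 = 366025
√Δ = 605
n = [-(65) + √Δ] / (2·15) = (-65 + 605) / 30 = 540 / 30 = 18
(The negative root is discarded since n must be a positive integer.)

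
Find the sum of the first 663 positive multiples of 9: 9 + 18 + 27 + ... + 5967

Factor out 9: = 9(1 + 2 + ... + 663) = 9 × n(n+1)/2
= 9 × 663×664/2
= 9 × 220116
= 1981044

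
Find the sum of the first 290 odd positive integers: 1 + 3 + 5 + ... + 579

Sum of first n odd numbers = n²
= 290²
= 84100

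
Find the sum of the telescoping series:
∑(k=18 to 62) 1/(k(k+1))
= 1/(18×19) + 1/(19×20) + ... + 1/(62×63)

Partial fractions: 1/(k(k+1)) = 1/k - 1/(k+1)
The series telescopes:
= (1/18 - 1/19) + (1/19 - 1/20) + ... + (1/62 - 1/63)
= 1/18 - 1/63
= 5/126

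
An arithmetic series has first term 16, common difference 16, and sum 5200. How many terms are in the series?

Using S = n/2 × [2a + (n-1)d]
5200 = n/2 × [2(16) + (n-1)(16)]
5200 = n/2 × [32 + 16n - 16]
10400 = n × [16 + 16n]
16n² + (16)n - 10400 = 0
Discriminant: Δ = (16)² - 4(16)(-10400) = 256 + 665600 = 665856
√Δ = 816
n = [-(16) + √Δ] / (2·16) = (-16 + 816) / 32 = 800 / 32 = 25
(The negative root is discarded since n must be a positive integer.)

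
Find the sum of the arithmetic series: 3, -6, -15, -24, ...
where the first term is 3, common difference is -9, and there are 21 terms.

Sₙ = n/2 × (first + last)
Last term = a + (n-1)d = 3 + (21-1)×(-9) = -177
S_21 = 21/2 × (3 + (-177))
S_21 = 21/2 × (-174) = -1827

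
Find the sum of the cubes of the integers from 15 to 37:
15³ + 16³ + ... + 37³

Use ∑_{k=1}^{n} k³ = [n(n+1)/2]², then subtract the first 14 terms.
∑_{k=1}^{37} k³ = [37×38/2]² = 703² = 494209
∑_{k=1}^{14} k³ = [14×15/2]² = 105² = 11025
∑_{k=15}^{37} k³ = 494209 - 11025 = 483184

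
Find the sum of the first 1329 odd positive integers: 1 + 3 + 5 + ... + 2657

Sum of first n odd numbers = n²
= 1329²
= 1766241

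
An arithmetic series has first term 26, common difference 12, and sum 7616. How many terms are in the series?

Using S = n/2 × [2a + (n-1)d]
7616 = n/2 × [2(26) + (n-1)(12)]
7616 = n/2 × [52 + 12n - 12]
15232 = n × [40 + 12n]
12n² + (40)n - 15232 = 0
Discriminant: Δ = (40)² - 4(12)(-15232) = 1600 + 731136 = 732736
√Δ = 856
n = [-(40) + √Δ] / (2·12) = (-40 + 856) / 24 = 816 / 24 = 34
(The negative root is discarded since n must be a positive integer.)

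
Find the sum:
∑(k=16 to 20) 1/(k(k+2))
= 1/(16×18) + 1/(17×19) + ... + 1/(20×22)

Partial fractions: 1/(k(k+2)) = (1/2)[1/k - 1/(k+2)]
Telescoping leaves the first two and last two terms:
= (1/2)[1/16 + 1/17 - 1/21 - 1/22]
= 1775/125664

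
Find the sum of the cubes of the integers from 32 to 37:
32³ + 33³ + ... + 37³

Use ∑_{k=1}^{n} k³ = [n(n+1)/2]², then subtract the first 31 terms.
∑_{k=1}^{37} k³ = [37×38/2]² = 703² = 494209
∑_{k=1}^{31} k³ = [31×32/2]² = 496² = 246016
∑_{k=32}^{37} k³ = 494209 - 246016 = 248193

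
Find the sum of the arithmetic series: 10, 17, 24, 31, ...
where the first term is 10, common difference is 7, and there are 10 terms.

Sₙ = n/2 × (first + last)
Last term = a + (n-1)d = 10 + (10-1)×7 = 73
S_10 = 10/2 × (10 + 73)
S_10 = 10/2 × 83 = 415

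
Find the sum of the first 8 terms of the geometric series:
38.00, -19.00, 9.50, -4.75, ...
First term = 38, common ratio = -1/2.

Sₙ = a(1 - rⁿ) / (1 - r)
S_8 = 38(1 - (-1/2)^8) / (1 - (-1/2))
S_8 = 38(1 - (1/256)) / (3/2)
S_8 = 1615/64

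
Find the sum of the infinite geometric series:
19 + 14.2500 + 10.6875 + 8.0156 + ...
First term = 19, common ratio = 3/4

For |r| < 1, S = a / (1 - r)
S = 19 / (1 - (3/4))
S = 19 / (1/4)
S = 76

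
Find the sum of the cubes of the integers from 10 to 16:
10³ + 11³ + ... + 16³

Use ∑_{k=1}^{n} k³ = [n(n+1)/2]², then subtract the first 9 terms.
∑_{k=1}^{16} k³ = [16×17/2]² = 136² = 18496
∑_{k=1}^{9} k³ = [9×10/2]² = 45² = 2025
∑_{k=10}^{16} k³ = 18496 - 2025 = 16471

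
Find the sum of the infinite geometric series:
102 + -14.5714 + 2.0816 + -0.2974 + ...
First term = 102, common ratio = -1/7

For |r| < 1, S = a / (1 - r)
S = 102 / (1 - (-1/7))
S = 102 / (8/7)
S = 357/4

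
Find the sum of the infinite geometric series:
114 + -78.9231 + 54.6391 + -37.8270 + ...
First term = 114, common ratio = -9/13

For |r| < 1, S = a / (1 - r)
S = 114 / (1 - (-9/13))
S = 114 / (22/13)
S = 741/11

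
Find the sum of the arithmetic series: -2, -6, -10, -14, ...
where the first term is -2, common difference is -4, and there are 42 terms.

Sₙ = n/2 × (first + last)
Last term = a + (n-1)d = -2 + (42-1)×(-4) = -166
S_42 = 42/2 × (-2 + (-166))
S_42 = 42/2 × (-168) = -3528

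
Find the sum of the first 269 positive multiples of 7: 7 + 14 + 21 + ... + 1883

Factor out 7: = 7(1 + 2 + ... + 269) = 7 × n(n+1)/2
= 7 × 269×270/2
= 7 × 36315
= 254205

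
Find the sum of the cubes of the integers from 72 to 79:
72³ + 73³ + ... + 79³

Use ∑_{k=1}^{n} k³ = [n(n+1)/2]², then subtract the first 71 terms.
∑_{k=1}^{79} k³ = [79×80/2]² = 3160² = 9985600
∑_{k=1}^{71} k³ = [71×72/2]² = 2556² = 6533136
∑_{k=72}^{79} k³ = 9985600 - 6533136 = 3452464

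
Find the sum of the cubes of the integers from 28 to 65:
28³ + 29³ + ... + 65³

Use ∑_{k=1}^{n} k³ = [n(n+1)/2]², then subtract the first 27 terms.
∑_{k=1}^{65} k³ = [65×66/2]² = 2145² = 4601025
∑_{k=1}^{27} k³ = [27×28/2]² = 378² = 142884
∑_{k=28}^{65} k³ = 4601025 - 142884 = 4458141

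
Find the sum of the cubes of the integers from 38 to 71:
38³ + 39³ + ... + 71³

Use ∑_{k=1}^{n} k³ = [n(n+1)/2]², then subtract the first 37 terms.
∑_{k=1}^{71} k³ = [71×72/2]² = 2556² = 6533136
∑_{k=1}^{37} k³ = [37×38/2]² = 703² = 494209
∑_{k=38}^{71} k³ = 6533136 - 494209 = 6038927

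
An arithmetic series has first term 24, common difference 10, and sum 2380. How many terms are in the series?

Using S = n/2 × [2a + (n-1)d]
2380 = n/2 × [2(24) + (n-1)(10)]
2380 = n/2 × [48 + 10n - 10]
4760 = n × [38 + 10n]
10n² + (38)n - 4760 = 0
Discriminant: Δ = (38)² - 4(10)(-4760) = 1444 + 190400 = 191844
√Δ = 438
n = [-(38) + √Δ] / (2·10) = (-38 + 438) / 20 = 400 / 20 = 20
(The negative root is discarded since n must be a positive integer.)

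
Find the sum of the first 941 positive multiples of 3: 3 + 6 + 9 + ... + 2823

Factor out 3: = 3(1 + 2 + ... + 941) = 3 × n(n+1)/2
= 3 × 941×942/2
= 3 × 443211
= 1329633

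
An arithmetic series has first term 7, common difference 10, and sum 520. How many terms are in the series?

Using S = n/2 × [2a + (n-1)d]
520 = n/2 × [2(7) + (n-1)(10)]
520 = n/2 × [14 + 10n - 10]
1040 = n × [4 + 10n]
10n² + (4)n - 1040 = 0
Discriminant: Δ = (4)² - 4(10)(-1040) = 16 + 41600 = 41616
√Δ = 204
n = [-(4) + √Δ] / (2·10) = (-4 + 204) / 20 = 200 / 20 = 10
(The negative root is discarded since n must be a positive integer.)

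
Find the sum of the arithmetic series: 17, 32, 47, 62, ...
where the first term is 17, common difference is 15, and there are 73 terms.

Sₙ = n/2 × (first + last)
Last term = a + (n-1)d = 17 + (73-1)×15 = 1097
S_73 = 73/2 × (17 + 1097)
S_73 = 73/2 × 1114 = 40661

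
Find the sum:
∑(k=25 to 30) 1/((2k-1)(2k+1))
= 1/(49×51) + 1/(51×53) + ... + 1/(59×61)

Partial fractions: 1/((2k-1)(2k+1)) = (1/2)[1/(2k-1) - 1/(2k+1)]
The series telescopes:
= (1/2)[1/49 - 1/61]
= 6/2989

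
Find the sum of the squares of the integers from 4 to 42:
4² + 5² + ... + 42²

Use ∑_{k=1}^{n} k² = n(n+1)(2n+1)/6, then subtract the first 3 terms.
∑_{k=1}^{42} k² = 42×43×85/6 = 25585
∑_{k=1}^{3} k² = 3×4×7/6 = 14
∑_{k=4}^{42} k² = 25585 - 14 = 25571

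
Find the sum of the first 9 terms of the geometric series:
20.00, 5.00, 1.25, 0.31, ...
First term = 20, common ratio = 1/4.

Sₙ = a(1 - rⁿ) / (1 - r)
S_9 = 20(1 - (1/4)^9) / (1 - (1/4))
S_9 = 20(1 - (1/262144)) / (3/4)
S_9 = 436905/16384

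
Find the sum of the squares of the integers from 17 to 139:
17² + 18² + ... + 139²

Use ∑_{k=1}^{n} k² = n(n+1)(2n+1)/6, then subtract the first 16 terms.
∑_{k=1}^{139} k² = 139×140×279/6 = 904890
∑_{k=1}^{16} k² = 16×17×33/6 = 1496
∑_{k=17}^{139} k² = 904890 - 1496 = 903394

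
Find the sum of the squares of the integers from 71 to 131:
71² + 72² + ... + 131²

Use ∑_{k=1}^{n} k² = n(n+1)(2n+1)/6, then subtract the first 70 terms.
∑_{k=1}^{131} k² = 131×132×263/6 = 757966
∑_{k=1}^{70} k² = 70×71×141/6 = 116795
∑_{k=71}^{131} k² = 757966 - 116795 = 641171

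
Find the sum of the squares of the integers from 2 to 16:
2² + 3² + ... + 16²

Use ∑_{k=1}^{n} k² = n(n+1)(2n+1)/6, then subtract the first 1 terms.
∑_{k=1}^{16} k² = 16×17×33/6 = 1496
∑_{k=1}^{1} k² = 1×2×3/6 = 1
∑_{k=2}^{16} k² = 1496 - 1 = 1495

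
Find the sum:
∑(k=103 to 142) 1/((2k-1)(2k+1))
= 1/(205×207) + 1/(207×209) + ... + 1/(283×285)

Partial fractions: 1/((2k-1)(2k+1)) = (1/2)[1/(2k-1) - 1/(2k+1)]
The series telescopes:
= (1/2)[1/205 - 1/285]
= 8/11685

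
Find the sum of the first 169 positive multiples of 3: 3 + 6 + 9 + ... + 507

Factor out 3: = 3(1 + 2 + ... + 169) = 3 × n(n+1)/2
= 3 × 169×170/2
= 3 × 14365
= 43095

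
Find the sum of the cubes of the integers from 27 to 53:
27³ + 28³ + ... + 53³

Use ∑_{k=1}^{n} k³ = [n(n+1)/2]², then subtract the first 26 terms.
∑_{k=1}^{53} k³ = [53×54/2]² = 1431² = 2047761
∑_{k=1}^{26} k³ = [26×27/2]² = 351² = 123201
∑_{k=27}^{53} k³ = 2047761 - 123201 = 1924560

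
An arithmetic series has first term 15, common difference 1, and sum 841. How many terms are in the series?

Using S = n/2 × [2a + (n-1)d]
841 = n/2 × [2(15) + (n-1)(1)]
841 = n/2 × [30 + 1n - 1]
1682 = n × [29 + 1n]
1n² + (29)n - 1682 = 0
Discriminant: Δ = (29)² - 4(1)(-1682) = 841 + 6728 = 7569
√Δ = 87
n = [-(29) + √Δ] / (2·1) = (-29 + 87) / 2 = 58 / 2 = 29
(The negative root is discarded since n must be a positive integer.)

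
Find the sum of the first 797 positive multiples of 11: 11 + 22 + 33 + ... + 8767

Factor out 11: = 11(1 + 2 + ... + 797) = 11 × n(n+1)/2
= 11 × 797×798/2
= 11 × 318003
= 3498033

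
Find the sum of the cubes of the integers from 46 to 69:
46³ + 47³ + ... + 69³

Use ∑_{k=1}^{n} k³ = [n(n+1)/2]², then subtract the first 45 terms.
∑_{k=1}^{69} k³ = [69×70/2]² = 2415² = 5832225
∑_{k=1}^{45} k³ = [45×46/2]² = 1035² = 1071225
∑_{k=46}^{69} k³ = 5832225 - 1071225 = 4761000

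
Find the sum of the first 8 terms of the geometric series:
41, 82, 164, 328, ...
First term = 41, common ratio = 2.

Sₙ = a(1 - rⁿ) / (1 - r)
S_8 = 41(1 - 2^8) / (1 - 2)
S_8 = 41(1 - 256) / (-1)
S_8 = 10455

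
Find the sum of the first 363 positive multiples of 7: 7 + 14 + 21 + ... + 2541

Factor out 7: = 7(1 + 2 + ... + 363) = 7 × n(n+1)/2
= 7 × 363×364/2
= 7 × 66066
= 462462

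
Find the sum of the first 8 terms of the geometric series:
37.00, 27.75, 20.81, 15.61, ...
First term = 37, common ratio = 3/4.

Sₙ = a(1 - rⁿ) / (1 - r)
S_8 = 37(1 - (3/4)^8) / (1 - (3/4))
S_8 = 37(1 - (6561/65536)) / (1/4)
S_8 = 2182075/16384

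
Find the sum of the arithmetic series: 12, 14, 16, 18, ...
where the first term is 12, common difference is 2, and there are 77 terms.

Sₙ = n/2 × (first + last)
Last term = a + (n-1)d = 12 + (77-1)×2 = 164
S_77 = 77/2 × (12 + 164)
S_77 = 77/2 × 176 = 6776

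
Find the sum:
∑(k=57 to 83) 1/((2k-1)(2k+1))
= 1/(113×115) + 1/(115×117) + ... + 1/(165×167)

Partial fractions: 1/((2k-1)(2k+1)) = (1/2)[1/(2k-1) - 1/(2k+1)]
The series telescopes:
= (1/2)[1/113 - 1/167]
= 27/18871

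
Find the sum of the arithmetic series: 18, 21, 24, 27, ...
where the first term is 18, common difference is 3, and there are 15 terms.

Sₙ = n/2 × (first + last)
Last term = a + (n-1)d = 18 + (15-1)×3 = 60
S_15 = 15/2 × (18 + 60)
S_15 = 15/2 × 78 = 585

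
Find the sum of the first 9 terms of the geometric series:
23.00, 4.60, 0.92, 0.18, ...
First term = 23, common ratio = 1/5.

Sₙ = a(1 - rⁿ) / (1 - r)
S_9 = 23(1 - (1/5)^9) / (1 - (1/5))
S_9 = 23(1 - (1/1953125)) / (4/5)
S_9 = 11230463/390625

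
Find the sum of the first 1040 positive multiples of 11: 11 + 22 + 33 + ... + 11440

Factor out 11: = 11(1 + 2 + ... + 1040) = 11 × n(n+1)/2
= 11 × 1040×1041/2
= 11 × 541320
= 5954520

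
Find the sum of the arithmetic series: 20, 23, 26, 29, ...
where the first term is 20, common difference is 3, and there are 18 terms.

Sₙ = n/2 × (first + last)
Last term = a + (n-1)d = 20 + (18-1)×3 = 71
S_18 = 18/2 × (20 + 71)
S_18 = 18/2 × 91 = 819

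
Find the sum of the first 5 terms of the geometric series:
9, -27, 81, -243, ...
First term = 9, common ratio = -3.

Sₙ = a(1 - rⁿ) / (1 - r)
S_5 = 9(1 - (-3)^5) / (1 - (-3))
S_5 = 9(1 - (-243)) / (4)
S_5 = 549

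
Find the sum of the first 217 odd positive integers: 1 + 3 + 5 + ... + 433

Sum of first n odd numbers = n²
= 217²
= 47089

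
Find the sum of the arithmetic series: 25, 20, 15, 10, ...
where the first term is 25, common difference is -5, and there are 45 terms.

Sₙ = n/2 × (first + last)
Last term = a + (n-1)d = 25 + (45-1)×(-5) = -195
S_45 = 45/2 × (25 + (-195))
S_45 = 45/2 × (-170) = -3825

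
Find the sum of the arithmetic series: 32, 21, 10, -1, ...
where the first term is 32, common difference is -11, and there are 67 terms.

Sₙ = n/2 × (first + last)
Last term = a + (n-1)d = 32 + (67-1)×(-11) = -694
S_67 = 67/2 × (32 + (-694))
S_67 = 67/2 × (-662) = -22177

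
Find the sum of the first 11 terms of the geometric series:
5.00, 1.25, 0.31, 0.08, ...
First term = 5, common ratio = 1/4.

Sₙ = a(1 - rⁿ) / (1 - r)
S_11 = 5(1 - (1/4)^11) / (1 - (1/4))
S_11 = 5(1 - (1/4194304)) / (3/4)
S_11 = 6990505/1048576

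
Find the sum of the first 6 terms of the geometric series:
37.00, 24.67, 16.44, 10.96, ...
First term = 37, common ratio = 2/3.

Sₙ = a(1 - rⁿ) / (1 - r)
S_6 = 37(1 - (2/3)^6) / (1 - (2/3))
S_6 = 37(1 - (64/729)) / (1/3)
S_6 = 24605/243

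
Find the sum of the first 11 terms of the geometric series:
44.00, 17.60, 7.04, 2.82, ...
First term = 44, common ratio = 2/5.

Sₙ = a(1 - rⁿ) / (1 - r)
S_11 = 44(1 - (2/5)^11) / (1 - (2/5))
S_11 = 44(1 - (2048/48828125)) / (3/5)
S_11 = 716115796/9765625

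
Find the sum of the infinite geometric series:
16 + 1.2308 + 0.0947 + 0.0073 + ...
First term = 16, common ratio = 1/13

For |r| < 1, S = a / (1 - r)
S = 16 / (1 - (1/13))
S = 16 / (12/13)
S = 52/3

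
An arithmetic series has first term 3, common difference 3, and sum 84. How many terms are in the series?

Using S = n/2 × [2a + (n-1)d]
84 = n/2 × [2(3) + (n-1)(3)]
84 = n/2 × [6 + 3n - 3]
168 = n × [3 + 3n]
3n² + (3)n - 168 = 0
Discriminant: Δ = (3)² - 4(3)(-168) = 9 + 2016 = 2025
√Δ = 45
n = [-(3) + √Δ] / (2·3) = (-3 + 45) / 6 = 42 / 6 = 7
(The negative root is discarded since n must be a positive integer.)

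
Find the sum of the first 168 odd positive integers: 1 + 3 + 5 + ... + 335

Sum of first n odd numbers = n²
= 168²
= 28224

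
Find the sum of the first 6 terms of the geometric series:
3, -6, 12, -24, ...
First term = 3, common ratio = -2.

Sₙ = a(1 - rⁿ) / (1 - r)
S_6 = 3(1 - (-2)^6) / (1 - (-2))
S_6 = 3(1 - 64) / (3)
S_6 = -63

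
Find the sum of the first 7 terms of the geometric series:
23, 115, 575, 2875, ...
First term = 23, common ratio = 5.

Sₙ = a(1 - rⁿ) / (1 - r)
S_7 = 23(1 - 5^7) / (1 - 5)
S_7 = 23(1 - 78125) / (-4)
S_7 = 449213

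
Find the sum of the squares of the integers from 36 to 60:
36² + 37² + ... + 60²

Use ∑_{k=1}^{n} k² = n(n+1)(2n+1)/6, then subtract the first 35 terms.
∑_{k=1}^{60} k² = 60×61×121/6 = 73810
∑_{k=1}^{35} k² = 35×36×71/6 = 14910
∑_{k=36}^{60} k² = 73810 - 14910 = 58900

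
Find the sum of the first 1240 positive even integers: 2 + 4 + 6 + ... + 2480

Sum of first n even numbers = n(n+1)
= 1240×1241
= 1538840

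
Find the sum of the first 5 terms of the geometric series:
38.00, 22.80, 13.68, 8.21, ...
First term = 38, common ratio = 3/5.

Sₙ = a(1 - rⁿ) / (1 - r)
S_5 = 38(1 - (3/5)^5) / (1 - (3/5))
S_5 = 38(1 - (243/3125)) / (2/5)
S_5 = 54758/625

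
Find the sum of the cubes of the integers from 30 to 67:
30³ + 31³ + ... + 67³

Use ∑_{k=1}^{n} k³ = [n(n+1)/2]², then subtract the first 29 terms.
∑_{k=1}^{67} k³ = [67×68/2]² = 2278² = 5189284
∑_{k=1}^{29} k³ = [29×30/2]² = 435² = 189225
∑_{k=30}^{67} k³ = 5189284 - 189225 = 5000059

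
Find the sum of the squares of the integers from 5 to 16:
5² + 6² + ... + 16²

Use ∑_{k=1}^{n} k² = n(n+1)(2n+1)/6, then subtract the first 4 terms.
∑_{k=1}^{16} k² = 16×17×33/6 = 1496
∑_{k=1}^{4} k² = 4×5×9/6 = 30
∑_{k=5}^{16} k² = 1496 - 30 = 1466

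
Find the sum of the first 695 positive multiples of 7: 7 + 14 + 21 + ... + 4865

Factor out 7: = 7(1 + 2 + ... + 695) = 7 × n(n+1)/2
= 7 × 695×696/2
= 7 × 241860
= 1693020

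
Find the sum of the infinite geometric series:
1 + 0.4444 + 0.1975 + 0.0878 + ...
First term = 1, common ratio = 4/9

For |r| < 1, S = a / (1 - r)
S = 1 / (1 - (4/9))
S = 1 / (5/9)
S = 9/5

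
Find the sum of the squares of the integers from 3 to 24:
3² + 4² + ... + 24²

Use ∑_{k=1}^{n} k² = n(n+1)(2n+1)/6, then subtract the first 2 terms.
∑_{k=1}^{24} k² = 24×25×49/6 = 4900
∑_{k=1}^{2} k² = 2×3×5/6 = 5
∑_{k=3}^{24} k² = 4900 - 5 = 4895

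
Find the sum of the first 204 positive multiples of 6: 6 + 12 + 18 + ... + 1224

Factor out 6: = 6(1 + 2 + ... + 204) = 6 × n(n+1)/2
= 6 × 204×205/2
= 6 × 20910
= 125460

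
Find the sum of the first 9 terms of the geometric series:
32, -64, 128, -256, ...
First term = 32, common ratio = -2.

Sₙ = a(1 - rⁿ) / (1 - r)
S_9 = 32(1 - (-2)^9) / (1 - (-2))
S_9 = 32(1 - (-512)) / (3)
S_9 = 5472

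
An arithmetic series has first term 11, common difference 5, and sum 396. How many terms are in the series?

Using S = n/2 × [2a + (n-1)d]
396 = n/2 × [2(11) + (n-1)(5)]
396 = n/2 × [22 + 5n - 5]
792 = n × [17 + 5n]
5n² + (17)n - 792 = 0
Discriminant: Δ = (17)² - 4(5)(-792) = 289 + 15840 = 16129
√Δ = 127
n = [-(17) + √Δ] / (2·5) = (-17 + 127) / 10 = 110 / 10 = 11
(The negative root is discarded since n must be a positive integer.)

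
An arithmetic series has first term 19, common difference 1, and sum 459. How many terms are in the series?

Using S = n/2 × [2a + (n-1)d]
459 = n/2 × [2(19) + (n-1)(1)]
459 = n/2 × [38 + 1n - 1]
918 = n × [37 + 1n]
1n² + (37)n - 918 = 0
Discriminant: Δ = (37)² - 4(1)(-918) = 1369 + 3672 = 5041
√Δ = 71
n = [-(37) + √Δ] / (2·1) = (-37 + 71) / 2 = 34 / 2 = 17
(The negative root is discarded since n must be a positive integer.)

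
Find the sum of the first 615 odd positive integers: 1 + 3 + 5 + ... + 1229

Sum of first n odd numbers = n²
= 615²
= 378225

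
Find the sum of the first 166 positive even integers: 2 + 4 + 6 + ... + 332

Sum of first n even numbers = n(n+1)
= 166×167
= 27722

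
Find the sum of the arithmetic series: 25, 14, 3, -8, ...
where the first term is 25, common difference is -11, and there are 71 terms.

Sₙ = n/2 × (first + last)
Last term = a + (n-1)d = 25 + (71-1)×(-11) = -745
S_71 = 71/2 × (25 + (-745))
S_71 = 71/2 × (-720) = -25560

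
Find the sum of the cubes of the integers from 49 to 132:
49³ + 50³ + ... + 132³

Use ∑_{k=1}^{n} k³ = [n(n+1)/2]², then subtract the first 48 terms.
∑_{k=1}^{132} k³ = [132×133/2]² = 8778² = 77053284
∑_{k=1}^{48} k³ = [48×49/2]² = 1176² = 1382976
∑_{k=49}^{132} k³ = 77053284 - 1382976 = 75670308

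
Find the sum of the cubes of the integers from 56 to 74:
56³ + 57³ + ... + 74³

Use ∑_{k=1}^{n} k³ = [n(n+1)/2]², then subtract the first 55 terms.
∑_{k=1}^{74} k³ = [74×75/2]² = 2775² = 7700625
∑_{k=1}^{55} k³ = [55×56/2]² = 1540² = 2371600
∑_{k=56}^{74} k³ = 7700625 - 2371600 = 5329025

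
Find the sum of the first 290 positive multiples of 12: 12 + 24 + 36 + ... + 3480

Factor out 12: = 12(1 + 2 + ... + 290) = 12 × n(n+1)/2
= 12 × 290×291/2
= 12 × 42195
= 506340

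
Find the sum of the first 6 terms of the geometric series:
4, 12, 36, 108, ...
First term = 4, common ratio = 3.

Sₙ = a(1 - rⁿ) / (1 - r)
S_6 = 4(1 - 3^6) / (1 - 3)
S_6 = 4(1 - 729) / (-2)
S_6 = 1456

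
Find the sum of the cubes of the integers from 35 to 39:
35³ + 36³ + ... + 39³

Use ∑_{k=1}^{n} k³ = [n(n+1)/2]², then subtract the first 34 terms.
∑_{k=1}^{39} k³ = [39×40/2]² = 780² = 608400
∑_{k=1}^{34} k³ = [34×35/2]² = 595² = 354025
∑_{k=35}^{39} k³ = 608400 - 354025 = 254375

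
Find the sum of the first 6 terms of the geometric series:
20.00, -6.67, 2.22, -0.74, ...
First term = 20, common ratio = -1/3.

Sₙ = a(1 - rⁿ) / (1 - r)
S_6 = 20(1 - (-1/3)^6) / (1 - (-1/3))
S_6 = 20(1 - (1/729)) / (4/3)
S_6 = 3640/243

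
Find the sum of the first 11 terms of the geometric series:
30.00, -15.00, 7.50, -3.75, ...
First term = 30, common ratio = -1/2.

Sₙ = a(1 - rⁿ) / (1 - r)
S_11 = 30(1 - (-1/2)^11) / (1 - (-1/2))
S_11 = 30(1 - (-1/2048)) / (3/2)
S_11 = 10245/512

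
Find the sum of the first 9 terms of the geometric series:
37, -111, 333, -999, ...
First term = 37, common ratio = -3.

Sₙ = a(1 - rⁿ) / (1 - r)
S_9 = 37(1 - (-3)^9) / (1 - (-3))
S_9 = 37(1 - (-19683)) / (4)
S_9 = 182077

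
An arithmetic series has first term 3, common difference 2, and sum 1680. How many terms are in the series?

Using S = n/2 × [2a + (n-1)d]
1680 = n/2 × [2(3) + (n-1)(2)]
1680 = n/2 × [6 + 2n - 2]
3360 = n × [4 + 2n]
2n² + (4)n - 3360 = 0
Discriminant: Δ = (4)² - 4(2)(-3360) = 16 + 26880 = 26896
√Δ = 164
n = [-(4) + √Δ] / (2·2) = (-4 + 164) / 4 = 160 / 4 = 40
(The negative root is discarded since n must be a positive integer.)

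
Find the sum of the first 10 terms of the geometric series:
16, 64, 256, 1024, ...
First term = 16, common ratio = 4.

Sₙ = a(1 - rⁿ) / (1 - r)
S_10 = 16(1 - 4^10) / (1 - 4)
S_10 = 16(1 - 1048576) / (-3)
S_10 = 5592400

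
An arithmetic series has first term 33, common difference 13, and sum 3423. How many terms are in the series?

Using S = n/2 × [2a + (n-1)d]
3423 = n/2 × [2(33) + (n-1)(13)]
3423 = n/2 × [66 + 13n - 13]
6846 = n × [53 + 13n]
13n² + (53)n - 6846 = 0
Discriminant: Δ = (53)² - 4(13)(-6846) = 2809 + 355992 = 358801
√Δ = 599
n = [-(53) + √Δ] / (2·13) = (-53 + 599) / 26 = 546 / 26 = 21
(The negative root is discarded since n must be a positive integer.)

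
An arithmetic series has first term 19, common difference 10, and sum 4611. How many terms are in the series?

Using S = n/2 × [2a + (n-1)d]
4611 = n/2 × [2(19) + (n-1)(10)]
4611 = n/2 × [38 + 10n - 10]
9222 = n × [28 + 10n]
10n² + (28)n - 9222 = 0
Discriminant: Δ = (28)² - 4(10)(-9222) = 784 + 368880 = 369664
√Δ = 608
n = [-(28) + √Δ] / (2·10) = (-28 + 608) / 20 = 580 / 20 = 29
(The negative root is discarded since n must be a positive integer.)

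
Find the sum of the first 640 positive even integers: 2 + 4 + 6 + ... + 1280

Sum of first n even numbers = n(n+1)
= 640×641
= 410240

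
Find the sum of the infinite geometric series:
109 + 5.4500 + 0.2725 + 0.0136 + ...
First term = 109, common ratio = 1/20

For |r| < 1, S = a / (1 - r)
S = 109 / (1 - (1/20))
S = 109 / (19/20)
S = 2180/19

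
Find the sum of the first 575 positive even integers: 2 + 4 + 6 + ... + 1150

Sum of first n even numbers = n(n+1)
= 575×576
= 331200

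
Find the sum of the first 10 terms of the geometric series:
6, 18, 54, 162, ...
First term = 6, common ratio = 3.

Sₙ = a(1 - rⁿ) / (1 - r)
S_10 = 6(1 - 3^10) / (1 - 3)
S_10 = 6(1 - 59049) / (-2)
S_10 = 177144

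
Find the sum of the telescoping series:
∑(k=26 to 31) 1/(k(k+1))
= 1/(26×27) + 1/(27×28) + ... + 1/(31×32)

Partial fractions: 1/(k(k+1)) = 1/k - 1/(k+1)
The series telescopes:
= (1/26 - 1/27) + (1/27 - 1/28) + ... + (1/31 - 1/32)
= 1/26 - 1/32
= 3/416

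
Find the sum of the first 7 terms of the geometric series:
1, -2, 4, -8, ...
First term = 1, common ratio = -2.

Sₙ = a(1 - rⁿ) / (1 - r)
S_7 = 1(1 - (-2)^7) / (1 - (-2))
S_7 = 1(1 - (-128)) / (3)
S_7 = 43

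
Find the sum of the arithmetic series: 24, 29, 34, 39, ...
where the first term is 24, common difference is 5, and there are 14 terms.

Sₙ = n/2 × (first + last)
Last term = a + (n-1)d = 24 + (14-1)×5 = 89
S_14 = 14/2 × (24 + 89)
S_14 = 14/2 × 113 = 791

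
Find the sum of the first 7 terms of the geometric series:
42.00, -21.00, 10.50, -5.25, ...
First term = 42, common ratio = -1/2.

Sₙ = a(1 - rⁿ) / (1 - r)
S_7 = 42(1 - (-1/2)^7) / (1 - (-1/2))
S_7 = 42(1 - (-1/128)) / (3/2)
S_7 = 903/32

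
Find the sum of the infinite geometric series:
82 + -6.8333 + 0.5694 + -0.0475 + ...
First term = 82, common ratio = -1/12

For |r| < 1, S = a / (1 - r)
S = 82 / (1 - (-1/12))
S = 82 / (13/12)
S = 984/13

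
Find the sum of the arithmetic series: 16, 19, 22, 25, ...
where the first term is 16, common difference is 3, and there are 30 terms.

Sₙ = n/2 × (first + last)
Last term = a + (n-1)d = 16 + (30-1)×3 = 103
S_30 = 30/2 × (16 + 103)
S_30 = 30/2 × 119 = 1785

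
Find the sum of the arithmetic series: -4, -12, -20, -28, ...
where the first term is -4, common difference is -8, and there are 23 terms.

Sₙ = n/2 × (first + last)
Last term = a + (n-1)d = -4 + (23-1)×(-8) = -180
S_23 = 23/2 × (-4 + (-180))
S_23 = 23/2 × (-184) = -2116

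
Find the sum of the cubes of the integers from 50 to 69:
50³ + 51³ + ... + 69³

Use ∑_{k=1}^{n} k³ = [n(n+1)/2]², then subtract the first 49 terms.
∑_{k=1}^{69} k³ = [69×70/2]² = 2415² = 5832225
∑_{k=1}^{49} k³ = [49×50/2]² = 1225² = 1500625
∑_{k=50}^{69} k³ = 5832225 - 1500625 = 4331600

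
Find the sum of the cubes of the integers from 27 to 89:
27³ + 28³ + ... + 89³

Use ∑_{k=1}^{n} k³ = [n(n+1)/2]², then subtract the first 26 terms.
∑_{k=1}^{89} k³ = [89×90/2]² = 4005² = 16040025
∑_{k=1}^{26} k³ = [26×27/2]² = 351² = 123201
∑_{k=27}^{89} k³ = 16040025 - 123201 = 15916824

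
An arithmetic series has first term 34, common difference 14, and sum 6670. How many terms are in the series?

Using S = n/2 × [2a + (n-1)d]
6670 = n/2 × [2(34) + (n-1)(14)]
6670 = n/2 × [68 + 14n - 14]
13340 = n × [54 + 14n]
14n² + (54)n - 13340 = 0
Discriminant: Δ = (54)² - 4(14)(-13340) = 2916 + 747040 = 749956
√Δ = 866
n = [-(54) + √Δ] / (2·14) = (-54 + 866) / 28 = 812 / 28 = 29
(The negative root is discarded since n must be a positive integer.)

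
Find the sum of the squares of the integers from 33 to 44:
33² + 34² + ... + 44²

Use ∑_{k=1}^{n} k² = n(n+1)(2n+1)/6, then subtract the first 32 terms.
∑_{k=1}^{44} k² = 44×45×89/6 = 29370
∑_{k=1}^{32} k² = 32×33×65/6 = 11440
∑_{k=33}^{44} k² = 29370 - 11440 = 17930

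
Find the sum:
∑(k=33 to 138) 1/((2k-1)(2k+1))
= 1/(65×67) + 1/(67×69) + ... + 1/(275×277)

Partial fractions: 1/((2k-1)(2k+1)) = (1/2)[1/(2k-1) - 1/(2k+1)]
The series telescopes:
= (1/2)[1/65 - 1/277]
= 106/18005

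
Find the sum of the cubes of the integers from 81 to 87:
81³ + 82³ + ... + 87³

Use ∑_{k=1}^{n} k³ = [n(n+1)/2]², then subtract the first 80 terms.
∑_{k=1}^{87} k³ = [87×88/2]² = 3828² = 14653584
∑_{k=1}^{80} k³ = [80×81/2]² = 3240² = 10497600
∑_{k=81}^{87} k³ = 14653584 - 10497600 = 4155984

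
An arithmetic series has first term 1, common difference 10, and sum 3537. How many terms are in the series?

Using S = n/2 × [2a + (n-1)d]
3537 = n/2 × [2(1) + (n-1)(10)]
3537 = n/2 × [2 + 10n - 10]
7074 = n × [-8 + 10n]
10n² + (-8)n - 7074 = 0
Discriminant: Δ = (-8)² - 4(10)(-7074) = 64 + 282960 = 283024
√Δ = 532
n = [-(-8) + √Δ] / (2·10) = (8 + 532) / 20 = 540 / 20 = 27
(The negative root is discarded since n must be a positive integer.)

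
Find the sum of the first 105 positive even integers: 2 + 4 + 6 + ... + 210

Sum of first n even numbers = n(n+1)
= 105×106
= 11130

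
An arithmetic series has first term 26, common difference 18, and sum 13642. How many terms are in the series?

Using S = n/2 × [2a + (n-1)d]
13642 = n/2 × [2(26) + (n-1)(18)]
13642 = n/2 × [52 + 18n - 18]
27284 = n × [34 + 18n]
18n² + (34)n - 27284 = 0
Discriminant: Δ = (34)² - 4(18)(-27284) = 1156 + 1964448 = 1965604
√Δ = 1402
n = [-(34) + √Δ] / (2·18) = (-34 + 1402) / 36 = 1368 / 36 = 38
(The negative root is discarded since n must be a positive integer.)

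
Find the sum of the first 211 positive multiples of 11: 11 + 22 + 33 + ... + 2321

Factor out 11: = 11(1 + 2 + ... + 211) = 11 × n(n+1)/2
= 11 × 211×212/2
= 11 × 22366
= 246026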